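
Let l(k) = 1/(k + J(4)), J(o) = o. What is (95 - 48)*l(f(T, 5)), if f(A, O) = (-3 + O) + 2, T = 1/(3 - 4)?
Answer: 47/8 ≈ 5.8750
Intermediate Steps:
T = -1 (T = 1/(-1) = -1)
f(A, O) = -1 + O
l(k) = 1/(4 + k) (l(k) = 1/(k + 4) = 1/(4 + k))
(95 - 48)*l(f(T, 5)) = (95 - 48)/(4 + (-1 + 5)) = 47/(4 + 4) = 47/8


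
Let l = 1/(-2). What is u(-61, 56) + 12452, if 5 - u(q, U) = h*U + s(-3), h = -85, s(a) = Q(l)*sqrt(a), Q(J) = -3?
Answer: 17217 + 3*I*sqrt(3) ≈ 17217.0 + 5.1962*I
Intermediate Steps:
l = -1/2 ≈ -0.50000
s(a) = -3*sqrt(a)
u(q, U) = 5 + 85*U + 3*I*sqrt(3) (u(q, U) = 5 - (-85*U - 3*I*sqrt(3)) = 5 + (85*U + 3*I*sqrt(3)) = 5 + 85*U + 3*I*sqrt(3))
u(-61, 56) + 12452 = (5 + 85*56 + 3*I*sqrt(3)) + 12452 = (5 + 4760 + 3*I*sqrt(3)) + 12452 = (4765 + 3*I*sqrt(3)) + 12452 = 17217 + 3*I*sqrt(3)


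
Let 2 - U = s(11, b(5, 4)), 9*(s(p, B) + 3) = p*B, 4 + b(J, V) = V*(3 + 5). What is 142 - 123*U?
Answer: 11209/3 ≈ 3736.3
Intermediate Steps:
b(J, V) = -4 + 8*V (b(J, V) = -4 + V*(3 + 5) = -4 + V*8 = -4 + 8*V)
s(p, B) = -3 + B*p/9 (s(p, B) = -3 + (p*B)/9 = -3 + (B*p)/9 = -3 + B*p/9)
U = -263/9 (U = 2 - (-3 + (1/9)*(-4 + 8*4)*11) = 2 - (-3 + (1/9)*(-4 + 32)*11) = 2 - (-3 + (1/9)*28*11) = 2 - (-3 + 308/9) = 2 - 1*281/9 = 2 - 281/9 = -263/9 ≈ -29.222)
142 - 123*U = 142 - 123*(-263/9) = 142 + 10783/3 = 11209/3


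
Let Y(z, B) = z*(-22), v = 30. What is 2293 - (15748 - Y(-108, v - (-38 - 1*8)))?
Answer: -11079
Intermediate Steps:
Y(z, B) = -22*z
2293 - (15748 - Y(-108, v - (-38 - 1*8))) = 2293 - (15748 - (-22)*(-108)) = 2293 - (15748 - 1*2376) = 2293 - (15748 - 2376) = 2293 - 1*13372 = 2293 - 13372 = -11079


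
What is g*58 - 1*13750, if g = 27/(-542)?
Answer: -3727033/271 ≈ -13753.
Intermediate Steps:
g = -27/542 (g = 27*(-1/542) = -27/542 ≈ -0.049815)
g*58 - 1*13750 = -27/542*58 - 1*13750 = -783/271 - 13750 = -3727033/271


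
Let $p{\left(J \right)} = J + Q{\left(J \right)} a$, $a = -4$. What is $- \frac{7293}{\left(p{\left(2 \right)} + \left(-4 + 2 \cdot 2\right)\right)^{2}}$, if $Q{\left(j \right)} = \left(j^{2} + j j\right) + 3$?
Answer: $- \frac{2431}{588} \approx -4.1344$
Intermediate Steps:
$Q{\left(j \right)} = 3 + 2 j^{2}$ ($Q{\left(j \right)} = \left(j^{2} + j^{2}\right) + 3 = 2 j^{2} + 3 = 3 + 2 j^{2}$)
$p{\left(J \right)} = -12 + J - 8 J^{2}$ ($p{\left(J \right)} = J + \left(3 + 2 J^{2}\right) \left(-4\right) = J - \left(12 + 8 J^{2}\right) = -12 + J - 8 J^{2}$)
$- \frac{7293}{\left(p{\left(2 \right)} + \left(-4 + 2 \cdot 2\right)\right)^{2}} = - \frac{7293}{\left(\left(-12 + 2 - 8 \cdot 2^{2}\right) + \left(-4 + 2 \cdot 2\right)\right)^{2}} = - \frac{7293}{\left(\left(-12 + 2 - 32\right) + \left(-4 + 4\right)\right)^{2}} = - \frac{7293}{\left(\left(-12 + 2 - 32\right) + 0\right)^{2}} = - \frac{7293}{\left(-42 + 0\right)^{2}} = - \frac{7293}{\left(-42\right)^{2}} = - \frac{7293}{1764} = \left(-7293\right) \frac{1}{1764} = - \frac{2431}{588}$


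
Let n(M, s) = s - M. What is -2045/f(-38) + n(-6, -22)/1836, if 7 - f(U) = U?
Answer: -20863/459 ≈ -45.453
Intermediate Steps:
f(U) = 7 - U
-2045/f(-38) + n(-6, -22)/1836 = -2045/(7 - 1*(-38)) + (-22 - 1*(-6))/1836 = -2045/(7 + 38) + (-22 + 6)*(1/1836) = -2045/45 - 16*1/1836 = -2045*1/45 - 4/459 = -409/9 - 4/459 = -20863/459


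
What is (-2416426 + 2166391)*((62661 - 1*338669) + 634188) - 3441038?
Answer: -89560977338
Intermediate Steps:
(-2416426 + 2166391)*((62661 - 1*338669) + 634188) - 3441038 = -250035*((62661 - 338669) + 634188) - 3441038 = -250035*(-276008 + 634188) - 3441038 = -250035*358180 - 3441038 = -89557536300 - 3441038 = -89560977338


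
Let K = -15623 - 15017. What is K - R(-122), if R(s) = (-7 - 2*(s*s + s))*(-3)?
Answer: -119233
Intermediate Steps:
K = -30640
R(s) = 21 + 6*s + 6*s² (R(s) = (-7 - 2*(s² + s))*(-3) = (-7 - 2*(s + s²))*(-3) = (-7 + (-2*s - 2*s²))*(-3) = (-7 - 2*s - 2*s²)*(-3) = 21 + 6*s + 6*s²)
K - R(-122) = -30640 - (21 + 6*(-122) + 6*(-122)²) = -30640 - (21 - 732 + 6*14884) = -30640 - (21 - 732 + 89304) = -30640 - 1*88593 = -30640 - 88593 = -119233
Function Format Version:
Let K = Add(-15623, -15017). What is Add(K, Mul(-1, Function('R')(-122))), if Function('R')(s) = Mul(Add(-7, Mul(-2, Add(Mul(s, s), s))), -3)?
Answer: -119233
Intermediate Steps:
K = -30640
Function('R')(s) = Add(21, Mul(6, s), Mul(6, Pow(s, 2))) (Function('R')(s) = Mul(Add(-7, Mul(-2, Add(Pow(s, 2), s))), -3) = Mul(Add(-7, Mul(-2, Add(s, Pow(s, 2)))), -3) = Mul(Add(-7, Add(Mul(-2, s), Mul(-2, Pow(s, 2)))), -3) = Mul(Add(-7, Mul(-2, s), Mul(-2, Pow(s, 2))), -3) = Add(21, Mul(6, s), Mul(6, Pow(s, 2))))
Add(K, Mul(-1, Function('R')(-122))) = Add(-30640, Mul(-1, Add(21, Mul(6, -122), Mul(6, Pow(-122, 2))))) = Add(-30640, Mul(-1, Add(21, -732, Mul(6, 14884)))) = Add(-30640, Mul(-1, Add(21, -732, 89304))) = Add(-30640, Mul(-1, 88593)) = Add(-30640, -88593) = -119233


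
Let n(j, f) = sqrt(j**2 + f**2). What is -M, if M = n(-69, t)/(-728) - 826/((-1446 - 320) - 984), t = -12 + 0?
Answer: -413/1375 + 3*sqrt(545)/728 ≈ -0.20416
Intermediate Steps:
t = -12
n(j, f) = sqrt(f**2 + j**2)
M = 413/1375 - 3*sqrt(545)/728 (M = sqrt((-12)**2 + (-69)**2)/(-728) - 826/((-1446 - 320) - 984) = sqrt(144 + 4761)*(-1/728) - 826/(-1766 - 984) = sqrt(4905)*(-1/728) - 826/(-2750) = (3*sqrt(545))*(-1/728) - 826*(-1/2750) = -3*sqrt(545)/728 + 413/1375 = 413/1375 - 3*sqrt(545)/728 ≈ 0.20416)
-M = -(413/1375 - 3*sqrt(545)/728) = -413/1375 + 3*sqrt(545)/728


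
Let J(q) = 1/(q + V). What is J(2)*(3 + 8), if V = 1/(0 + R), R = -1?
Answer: 11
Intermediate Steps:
V = -1 (V = 1/(0 - 1) = 1/(-1) = -1)
J(q) = 1/(-1 + q) (J(q) = 1/(q - 1) = 1/(-1 + q))
J(2)*(3 + 8) = (3 + 8)/(-1 + 2) = 11/1 = 1*11 = 11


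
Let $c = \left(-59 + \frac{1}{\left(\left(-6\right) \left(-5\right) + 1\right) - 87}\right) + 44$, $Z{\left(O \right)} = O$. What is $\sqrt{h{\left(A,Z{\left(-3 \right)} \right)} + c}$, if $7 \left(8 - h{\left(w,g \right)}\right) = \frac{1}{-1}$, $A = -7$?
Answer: $\frac{i \sqrt{110}}{4} \approx 2.622 i$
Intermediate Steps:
$h{\left(w,g \right)} = \frac{57}{7}$ ($h{\left(w,g \right)} = 8 - \frac{1}{7 \left(-1\right)} = 8 - - \frac{1}{7} = 8 + \frac{1}{7} = \frac{57}{7}$)
$c = - \frac{841}{56}$ ($c = \left(-59 + \frac{1}{\left(30 + 1\right) - 87}\right) + 44 = \left(-59 + \frac{1}{31 - 87}\right) + 44 = \left(-59 + \frac{1}{-56}\right) + 44 = \left(-59 - \frac{1}{56}\right) + 44 = - \frac{3305}{56} + 44 = - \frac{841}{56} \approx -15.018$)
$\sqrt{h{\left(A,Z{\left(-3 \right)} \right)} + c} = \sqrt{\frac{57}{7} - \frac{841}{56}} = \sqrt{- \frac{55}{8}} = \frac{i \sqrt{110}}{4}$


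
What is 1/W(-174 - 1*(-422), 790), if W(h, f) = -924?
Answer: -1/924 ≈ -0.0010823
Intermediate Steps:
1/W(-174 - 1*(-422), 790) = 1/(-924) = -1/924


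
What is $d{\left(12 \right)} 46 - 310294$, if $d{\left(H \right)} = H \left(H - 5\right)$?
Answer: $-306430$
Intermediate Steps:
$d{\left(H \right)} = H \left(-5 + H\right)$
$d{\left(12 \right)} 46 - 310294 = 12 \left(-5 + 12\right) 46 - 310294 = 12 \cdot 7 \cdot 46 - 310294 = 84 \cdot 46 - 310294 = 3864 - 310294 = -306430$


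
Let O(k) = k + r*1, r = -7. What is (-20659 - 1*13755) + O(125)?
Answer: -34296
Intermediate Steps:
O(k) = -7 + k (O(k) = k - 7*1 = k - 7 = -7 + k)
(-20659 - 1*13755) + O(125) = (-20659 - 1*13755) + (-7 + 125) = (-20659 - 13755) + 118 = -34414 + 118 = -34296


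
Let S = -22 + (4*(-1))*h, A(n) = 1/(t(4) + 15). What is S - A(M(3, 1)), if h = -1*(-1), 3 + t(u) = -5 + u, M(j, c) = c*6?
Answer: -287/11 ≈ -26.091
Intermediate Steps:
M(j, c) = 6*c
t(u) = -8 + u (t(u) = -3 + (-5 + u) = -8 + u)
A(n) = 1/11 (A(n) = 1/((-8 + 4) + 15) = 1/(-4 + 15) = 1/11)
h = 1
S = -26 (S = -22 + (4*(-1))*1 = -22 - 4*1 = -22 - 4 = -26)
S - A(M(3, 1)) = -26 - 1*1/11 = -26 - 1/11 = -287/11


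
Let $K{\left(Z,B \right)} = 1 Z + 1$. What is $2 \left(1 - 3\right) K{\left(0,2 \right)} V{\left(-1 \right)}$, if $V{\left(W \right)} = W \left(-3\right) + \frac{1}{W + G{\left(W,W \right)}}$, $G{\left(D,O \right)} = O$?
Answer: $-10$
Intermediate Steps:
$V{\left(W \right)} = \frac{1}{2 W} - 3 W$ ($V{\left(W \right)} = W \left(-3\right) + \frac{1}{W + W} = - 3 W + \frac{1}{2 W} = \frac{1}{2 W} - 3 W$)
$K{\left(Z,B \right)} = 1 + Z$ ($K{\left(Z,B \right)} = Z + 1 = 1 + Z$)
$2 \left(1 - 3\right) K{\left(0,2 \right)} V{\left(-1 \right)} = 2 \left(1 - 3\right) \left(1 + 0\right) \left(\frac{1}{2 \left(-1\right)} - -3\right) = 2 \left(-2\right) 1 \left(\frac{1}{2} \left(-1\right) + 3\right) = \left(-4\right) 1 \left(- \frac{1}{2} + 3\right) = \left(-4\right) \frac{5}{2} = -10$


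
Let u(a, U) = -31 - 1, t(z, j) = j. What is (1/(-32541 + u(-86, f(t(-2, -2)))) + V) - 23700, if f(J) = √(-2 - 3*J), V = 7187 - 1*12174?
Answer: -934421652/32573 ≈ -28687.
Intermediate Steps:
V = -4987 (V = 7187 - 12174 = -4987)
u(a, U) = -32
(1/(-32541 + u(-86, f(t(-2, -2)))) + V) - 23700 = (1/(-32541 - 32) - 4987) - 23700 = (1/(-32573) - 4987) - 23700 = (-1/32573 - 4987) - 23700 = -162441552/32573 - 23700 = -934421652/32573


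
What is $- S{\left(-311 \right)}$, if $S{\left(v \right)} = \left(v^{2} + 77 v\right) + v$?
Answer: $-72463$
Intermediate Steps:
$S{\left(v \right)} = v^{2} + 78 v$
$- S{\left(-311 \right)} = - \left(-311\right) \left(78 - 311\right) = - \left(-311\right) \left(-233\right) = \left(-1\right) 72463 = -72463$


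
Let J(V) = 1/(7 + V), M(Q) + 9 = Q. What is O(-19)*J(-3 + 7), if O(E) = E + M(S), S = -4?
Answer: -32/11 ≈ -2.9091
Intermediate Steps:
M(Q) = -9 + Q
O(E) = -13 + E (O(E) = E + (-9 - 4) = E - 13 = -13 + E)
O(-19)*J(-3 + 7) = (-13 - 19)/(7 + (-3 + 7)) = -32/(7 + 4) = -32/11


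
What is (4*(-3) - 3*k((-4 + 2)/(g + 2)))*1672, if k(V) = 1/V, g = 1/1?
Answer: -12540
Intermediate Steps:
g = 1
(4*(-3) - 3*k((-4 + 2)/(g + 2)))*1672 = (4*(-3) - 3*(1 + 2)/(-4 + 2))*1672 = (-12 - 3/((-2/3)))*1672 = (-12 - 3/((-2*1/3)))*1672 = (-12 - 3/(-2/3))*1672 = (-12 - 3*(-3/2))*1672 = (-12 + 9/2)*1672 = -15/2*1672 = -12540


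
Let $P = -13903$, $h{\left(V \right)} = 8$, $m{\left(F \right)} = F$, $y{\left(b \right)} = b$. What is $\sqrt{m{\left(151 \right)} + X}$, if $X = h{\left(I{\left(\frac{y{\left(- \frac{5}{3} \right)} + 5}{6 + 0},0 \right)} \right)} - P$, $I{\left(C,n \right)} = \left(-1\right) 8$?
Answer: $\sqrt{14062} \approx 118.58$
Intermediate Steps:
$I{\left(C,n \right)} = -8$
$X = 13911$ ($X = 8 - -13903 = 8 + 13903 = 13911$)
$\sqrt{m{\left(151 \right)} + X} = \sqrt{151 + 13911} = \sqrt{14062}$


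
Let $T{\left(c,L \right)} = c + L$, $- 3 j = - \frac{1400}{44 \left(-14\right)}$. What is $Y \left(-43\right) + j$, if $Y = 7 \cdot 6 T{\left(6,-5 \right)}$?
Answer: $- \frac{59623}{33} \approx -1806.8$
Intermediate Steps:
$j = - \frac{25}{33}$ ($j = - \frac{\left(-1400\right) \frac{1}{44 \left(-14\right)}}{3} = - \frac{\left(-1400\right) \frac{1}{-616}}{3} = - \frac{\left(-1400\right) \left(- \frac{1}{616}\right)}{3} = \left(- \frac{1}{3}\right) \frac{25}{11} = - \frac{25}{33} \approx -0.75758$)
$T{\left(c,L \right)} = L + c$
$Y = 42$ ($Y = 7 \cdot 6 \left(-5 + 6\right) = 42 \cdot 1 = 42$)
$Y \left(-43\right) + j = 42 \left(-43\right) - \frac{25}{33} = -1806 - \frac{25}{33} = - \frac{59623}{33}$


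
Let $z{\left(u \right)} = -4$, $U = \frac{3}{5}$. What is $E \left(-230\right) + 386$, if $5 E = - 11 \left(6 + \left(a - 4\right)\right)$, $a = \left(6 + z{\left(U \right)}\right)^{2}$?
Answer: $3422$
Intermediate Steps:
$U = \frac{3}{5}$ ($U = 3 \cdot \frac{1}{5} = \frac{3}{5} \approx 0.6$)
$a = 4$ ($a = \left(6 - 4\right)^{2} = 2^{2} = 4$)
$E = - \frac{66}{5}$ ($E = \frac{\left(-11\right) \left(6 + \left(4 - 4\right)\right)}{5} = \frac{\left(-11\right) \left(6 + 0\right)}{5} = \frac{\left(-11\right) 6}{5} = \frac{1}{5} \left(-66\right) = - \frac{66}{5} \approx -13.2$)
$E \left(-230\right) + 386 = \left(- \frac{66}{5}\right) \left(-230\right) + 386 = 3036 + 386 = 3422$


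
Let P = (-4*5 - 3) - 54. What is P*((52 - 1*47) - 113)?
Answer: 8316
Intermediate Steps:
P = -77 (P = (-20 - 3) - 54 = -23 - 54 = -77)
P*((52 - 1*47) - 113) = -77*((52 - 1*47) - 113) = -77*((52 - 47) - 113) = -77*(5 - 113) = -77*(-108) = 8316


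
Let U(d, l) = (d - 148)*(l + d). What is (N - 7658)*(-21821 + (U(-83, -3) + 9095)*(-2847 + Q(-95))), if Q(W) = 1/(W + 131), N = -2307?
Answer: 29586358110755/36 ≈ 8.2184e+11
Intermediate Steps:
U(d, l) = (-148 + d)*(d + l)
Q(W) = 1/(131 + W)
(N - 7658)*(-21821 + (U(-83, -3) + 9095)*(-2847 + Q(-95))) = (-2307 - 7658)*(-21821 + (((-83)² - 148*(-83) - 148*(-3) - 83*(-3)) + 9095)*(-2847 + 1/(131 - 95))) = -9965*(-21821 + ((6889 + 12284 + 444 + 249) + 9095)*(-2847 + 1/36)) = -9965*(-21821 + (19866 + 9095)*(-2847 + 1/36)) = -9965*(-21821 + 28961*(-102491/36)) = -9965*(-21821 - 2968241851/36) = -9965*(-2969027407/36) = 29586358110755/36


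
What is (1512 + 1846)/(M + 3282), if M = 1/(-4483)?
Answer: 15053914/14713205 ≈ 1.0232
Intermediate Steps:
M = -1/4483 ≈ -0.00022306
(1512 + 1846)/(M + 3282) = (1512 + 1846)/(-1/4483 + 3282) = 3358/(14713205/4483) = 3358*(4483/14713205) = 15053914/14713205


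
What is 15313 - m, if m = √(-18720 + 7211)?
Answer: 15313 - I*√11509 ≈ 15313.0 - 107.28*I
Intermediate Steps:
m = I*√11509 (m = √(-11509) = I*√11509 ≈ 107.28*I)
15313 - m = 15313 - I*√11509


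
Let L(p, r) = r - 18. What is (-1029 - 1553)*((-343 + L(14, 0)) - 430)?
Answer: 2042362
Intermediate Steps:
L(p, r) = -18 + r
(-1029 - 1553)*((-343 + L(14, 0)) - 430) = (-1029 - 1553)*((-343 + (-18 + 0)) - 430) = -2582*((-343 - 18) - 430) = -2582*(-361 - 430) = -2582*(-791) = 2042362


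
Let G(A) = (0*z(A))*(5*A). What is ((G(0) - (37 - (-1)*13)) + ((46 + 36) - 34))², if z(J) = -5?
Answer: 4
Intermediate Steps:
G(A) = 0 (G(A) = (0*(-5))*(5*A) = 0*(5*A) = 0)
((G(0) - (37 - (-1)*13)) + ((46 + 36) - 34))² = ((0 - (37 - (-1)*13)) + ((46 + 36) - 34))² = ((0 - (37 - 1*(-13))) + (82 - 34))² = ((0 - (37 + 13)) + 48)² = ((0 - 1*50) + 48)² = ((0 - 50) + 48)² = (-50 + 48)² = (-2)² = 4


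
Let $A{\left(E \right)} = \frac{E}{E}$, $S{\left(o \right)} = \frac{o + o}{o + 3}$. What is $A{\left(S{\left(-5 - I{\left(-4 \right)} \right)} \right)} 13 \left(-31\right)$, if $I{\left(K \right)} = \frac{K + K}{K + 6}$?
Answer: $-403$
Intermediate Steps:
$I{\left(K \right)} = \frac{2 K}{6 + K}$
$S{\left(o \right)} = \frac{2 o}{3 + o}$
$A{\left(E \right)} = 1$
$A{\left(S{\left(-5 - I{\left(-4 \right)} \right)} \right)} 13 \left(-31\right) = 1 \cdot 13 \left(-31\right) = 13 \left(-31\right) = -403$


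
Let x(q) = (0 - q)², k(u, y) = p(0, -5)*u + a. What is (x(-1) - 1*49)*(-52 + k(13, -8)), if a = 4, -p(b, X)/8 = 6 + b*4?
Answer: 32256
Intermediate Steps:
p(b, X) = -48 - 32*b (p(b, X) = -8*(6 + b*4) = -8*(6 + 4*b) = -48 - 32*b)
k(u, y) = 4 - 48*u (k(u, y) = (-48 - 32*0)*u + 4 = (-48 + 0)*u + 4 = -48*u + 4 = 4 - 48*u)
x(q) = q² (x(q) = (-q)² = q²)
(x(-1) - 1*49)*(-52 + k(13, -8)) = ((-1)² - 1*49)*(-52 + (4 - 48*13)) = (1 - 49)*(-52 + (4 - 624)) = -48*(-52 - 620) = -48*(-672) = 32256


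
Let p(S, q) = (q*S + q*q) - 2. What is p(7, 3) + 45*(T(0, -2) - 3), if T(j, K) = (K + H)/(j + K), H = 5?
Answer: -349/2 ≈ -174.50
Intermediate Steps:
T(j, K) = (5 + K)/(K + j) (T(j, K) = (K + 5)/(j + K) = (5 + K)/(K + j))
p(S, q) = -2 + q² + S*q (p(S, q) = (S*q + q²) - 2 = (q² + S*q) - 2 = -2 + q² + S*q)
p(7, 3) + 45*(T(0, -2) - 3) = (-2 + 3² + 7*3) + 45*((5 - 2)/(-2 + 0) - 3) = (-2 + 9 + 21) + 45*(3/(-2) - 3) = 28 + 45*(-½*3 - 3) = 28 + 45*(-3/2 - 3) = 28 + 45*(-9/2) = 28 - 405/2 = -349/2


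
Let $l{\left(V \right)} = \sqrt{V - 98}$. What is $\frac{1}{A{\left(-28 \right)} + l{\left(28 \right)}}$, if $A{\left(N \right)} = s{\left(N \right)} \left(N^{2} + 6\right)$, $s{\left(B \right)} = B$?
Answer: $- \frac{316}{6989921} - \frac{i \sqrt{70}}{489294470} \approx -4.5208 \cdot 10^{-5} - 1.7099 \cdot 10^{-8} i$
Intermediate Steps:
$A{\left(N \right)} = N \left(6 + N^{2}\right)$ ($A{\left(N \right)} = N \left(N^{2} + 6\right) = N \left(6 + N^{2}\right)$)
$l{\left(V \right)} = \sqrt{-98 + V}$
$\frac{1}{A{\left(-28 \right)} + l{\left(28 \right)}} = \frac{1}{- 28 \left(6 + \left(-28\right)^{2}\right) + \sqrt{-98 + 28}} = \frac{1}{- 28 \left(6 + 784\right) + \sqrt{-70}} = \frac{1}{\left(-28\right) 790 + i \sqrt{70}} = \frac{1}{-22120 + i \sqrt{70}}$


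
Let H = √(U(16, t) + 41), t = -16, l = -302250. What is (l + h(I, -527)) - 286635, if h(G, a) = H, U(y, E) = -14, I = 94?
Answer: -588885 + 3*√3 ≈ -5.8888e+5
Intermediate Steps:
H = 3*√3 (H = √(-14 + 41) = √27 = 3*√3 ≈ 5.1962)
h(G, a) = 3*√3
(l + h(I, -527)) - 286635 = (-302250 + 3*√3) - 286635 = -588885 + 3*√3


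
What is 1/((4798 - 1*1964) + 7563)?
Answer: 1/10397 ≈ 9.6182e-5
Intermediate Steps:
1/((4798 - 1*1964) + 7563) = 1/((4798 - 1964) + 7563) = 1/(2834 + 7563) = 1/10397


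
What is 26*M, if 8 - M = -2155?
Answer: 56238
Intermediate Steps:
M = 2163 (M = 8 - 1*(-2155) = 8 + 2155 = 2163)
26*M = 26*2163 = 56238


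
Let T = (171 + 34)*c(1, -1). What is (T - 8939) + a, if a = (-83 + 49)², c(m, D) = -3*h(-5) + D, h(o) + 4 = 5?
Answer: -8603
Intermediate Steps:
h(o) = 1 (h(o) = -4 + 5 = 1)
c(m, D) = -3 + D (c(m, D) = -3*1 + D = -3 + D)
a = 1156 (a = (-34)² = 1156)
T = -820 (T = (171 + 34)*(-3 - 1) = 205*(-4) = -820)
(T - 8939) + a = (-820 - 8939) + 1156 = -9759 + 1156 = -8603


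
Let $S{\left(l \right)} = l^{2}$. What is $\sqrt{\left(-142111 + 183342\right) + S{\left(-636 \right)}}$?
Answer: $\sqrt{445727} \approx 667.63$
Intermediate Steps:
$\sqrt{\left(-142111 + 183342\right) + S{\left(-636 \right)}} = \sqrt{\left(-142111 + 183342\right) + \left(-636\right)^{2}} = \sqrt{41231 + 404496} = \sqrt{445727}$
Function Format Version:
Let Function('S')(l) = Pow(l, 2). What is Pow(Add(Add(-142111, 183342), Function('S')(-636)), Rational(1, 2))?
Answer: Pow(445727, Rational(1, 2)) ≈ 667.63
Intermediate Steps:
Pow(Add(Add(-142111, 183342), Function('S')(-636)), Rational(1, 2)) = Pow(Add(Add(-142111, 183342), Pow(-636, 2)), Rational(1, 2)) = Pow(Add(41231, 404496), Rational(1, 2)) = Pow(445727, Rational(1, 2))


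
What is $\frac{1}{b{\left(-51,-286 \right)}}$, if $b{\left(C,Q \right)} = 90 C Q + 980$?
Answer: $\frac{1}{1313720} \approx 7.612 \cdot 10^{-7}$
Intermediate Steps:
$b{\left(C,Q \right)} = 980 + 90 C Q$ ($b{\left(C,Q \right)} = 90 C Q + 980 = 980 + 90 C Q$)
$\frac{1}{b{\left(-51,-286 \right)}} = \frac{1}{980 + 90 \left(-51\right) \left(-286\right)} = \frac{1}{980 + 1312740} = \frac{1}{1313720}$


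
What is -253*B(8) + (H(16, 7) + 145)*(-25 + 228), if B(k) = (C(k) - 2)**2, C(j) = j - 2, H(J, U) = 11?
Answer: 27620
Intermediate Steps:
C(j) = -2 + j
B(k) = (-4 + k)**2 (B(k) = ((-2 + k) - 2)**2 = (-4 + k)**2)
-253*B(8) + (H(16, 7) + 145)*(-25 + 228) = -253*(-4 + 8)**2 + (11 + 145)*(-25 + 228) = -253*4**2 + 156*203 = -253*16 + 31668 = -4048 + 31668 = 27620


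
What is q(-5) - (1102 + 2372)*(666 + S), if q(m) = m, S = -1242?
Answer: 2001019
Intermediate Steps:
q(-5) - (1102 + 2372)*(666 + S) = -5 - (1102 + 2372)*(666 - 1242) = -5 - 3474*(-576) = -5 - 1*(-2001024) = -5 + 2001024 = 2001019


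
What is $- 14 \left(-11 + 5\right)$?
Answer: $84$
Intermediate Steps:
$- 14 \left(-11 + 5\right) = \left(-14\right) \left(-6\right) = 84$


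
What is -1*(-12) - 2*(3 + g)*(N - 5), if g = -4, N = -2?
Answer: -2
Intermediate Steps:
-1*(-12) - 2*(3 + g)*(N - 5) = -1*(-12) - 2*(3 - 4)*(-2 - 5) = 12 - (-2)*(-7) = 12 - 2*7 = 12 - 14 = -2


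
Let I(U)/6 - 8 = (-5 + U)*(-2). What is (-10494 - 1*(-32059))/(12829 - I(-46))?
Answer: 21565/12169 ≈ 1.7721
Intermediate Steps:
I(U) = 108 - 12*U (I(U) = 48 + 6*((-5 + U)*(-2)) = 48 + 6*(10 - 2*U) = 48 + (60 - 12*U) = 108 - 12*U)
(-10494 - 1*(-32059))/(12829 - I(-46)) = (-10494 - 1*(-32059))/(12829 - (108 - 12*(-46))) = (-10494 + 32059)/(12829 - (108 + 552)) = 21565/(12829 - 1*660) = 21565/(12829 - 660) = 21565/12169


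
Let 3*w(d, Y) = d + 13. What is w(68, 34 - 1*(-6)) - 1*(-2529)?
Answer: 2556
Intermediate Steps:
w(d, Y) = 13/3 + d/3 (w(d, Y) = (d + 13)/3 = (13 + d)/3 = 13/3 + d/3)
w(68, 34 - 1*(-6)) - 1*(-2529) = (13/3 + (⅓)*68) - 1*(-2529) = (13/3 + 68/3) + 2529 = 27 + 2529 = 2556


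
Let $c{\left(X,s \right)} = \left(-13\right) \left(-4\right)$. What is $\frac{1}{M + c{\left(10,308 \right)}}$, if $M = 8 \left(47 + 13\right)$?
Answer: $\frac{1}{532} \approx 0.0018797$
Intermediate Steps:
$M = 480$ ($M = 8 \cdot 60 = 480$)
$c{\left(X,s \right)} = 52$
$\frac{1}{M + c{\left(10,308 \right)}} = \frac{1}{480 + 52} = \frac{1}{532}$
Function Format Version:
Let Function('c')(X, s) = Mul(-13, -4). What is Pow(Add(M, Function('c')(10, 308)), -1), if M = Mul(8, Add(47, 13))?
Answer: Rational(1, 532) ≈ 0.0018797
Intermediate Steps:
M = 480 (M = Mul(8, 60) = 480)
Function('c')(X, s) = 52
Pow(Add(M, Function('c')(10, 308)), -1) = Pow(Add(480, 52), -1) = Pow(532, -1) = Rational(1, 532)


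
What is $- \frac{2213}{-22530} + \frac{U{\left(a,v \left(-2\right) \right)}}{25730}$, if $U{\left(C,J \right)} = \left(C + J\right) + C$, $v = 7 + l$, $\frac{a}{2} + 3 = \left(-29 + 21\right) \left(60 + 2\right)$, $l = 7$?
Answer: $\frac{1133977}{57969690} \approx 0.019562$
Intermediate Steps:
$a = -998$ ($a = -6 + 2 \left(-29 + 21\right) \left(60 + 2\right) = -6 + 2 \left(\left(-8\right) 62\right) = -6 + 2 \left(-496\right) = -6 - 992 = -998$)
$v = 14$ ($v = 7 + 7 = 14$)
$U{\left(C,J \right)} = J + 2 C$
$- \frac{2213}{-22530} + \frac{U{\left(a,v \left(-2\right) \right)}}{25730} = - \frac{2213}{-22530} + \frac{14 \left(-2\right) + 2 \left(-998\right)}{25730} = \left(-2213\right) \left(- \frac{1}{22530}\right) + \left(-28 - 1996\right) \frac{1}{25730} = \frac{2213}{22530} - \frac{1012}{12865} = \frac{1133977}{57969690}$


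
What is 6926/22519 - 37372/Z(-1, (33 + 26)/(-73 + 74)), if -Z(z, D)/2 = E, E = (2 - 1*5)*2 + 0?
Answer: -210374239/67557 ≈ -3114.0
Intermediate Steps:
E = -6 (E = (2 - 5)*2 + 0 = -3*2 + 0 = -6 + 0 = -6)
Z(z, D) = 12 (Z(z, D) = -2*(-6) = 12)
6926/22519 - 37372/Z(-1, (33 + 26)/(-73 + 74)) = 6926/22519 - 37372/12 = 6926*(1/22519) - 37372*1/12 = 6926/22519 - 9343/3 = -210374239/67557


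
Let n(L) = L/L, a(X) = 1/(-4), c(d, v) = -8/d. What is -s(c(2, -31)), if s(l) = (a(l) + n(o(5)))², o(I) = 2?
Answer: -9/16 ≈ -0.56250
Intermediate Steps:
a(X) = -¼
n(L) = 1
s(l) = 9/16 (s(l) = (-¼ + 1)² = (¾)² = 9/16)
-s(c(2, -31)) = -1*9/16 = -9/16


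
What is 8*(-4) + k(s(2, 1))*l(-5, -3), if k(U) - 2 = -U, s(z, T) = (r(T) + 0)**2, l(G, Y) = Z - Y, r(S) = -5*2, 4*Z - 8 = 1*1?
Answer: -1093/2 ≈ -546.50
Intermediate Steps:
Z = 9/4 (Z = 2 + (1*1)/4 = 2 + (1/4)*1 = 2 + 1/4 = 9/4 ≈ 2.2500)
r(S) = -10
l(G, Y) = 9/4 - Y
s(z, T) = 100 (s(z, T) = (-10 + 0)**2 = (-10)**2 = 100)
k(U) = 2 - U
8*(-4) + k(s(2, 1))*l(-5, -3) = 8*(-4) + (2 - 1*100)*(9/4 - 1*(-3)) = -32 + (2 - 100)*(9/4 + 3) = -32 - 98*21/4 = -32 - 1029/2 = -1093/2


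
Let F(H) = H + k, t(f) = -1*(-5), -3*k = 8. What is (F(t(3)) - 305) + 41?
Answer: -785/3 ≈ -261.67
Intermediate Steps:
k = -8/3 (k = -⅓*8 = -8/3 ≈ -2.6667)
t(f) = 5
F(H) = -8/3 + H (F(H) = H - 8/3 = -8/3 + H)
(F(t(3)) - 305) + 41 = ((-8/3 + 5) - 305) + 41 = (7/3 - 305) + 41 = -908/3 + 41 = -785/3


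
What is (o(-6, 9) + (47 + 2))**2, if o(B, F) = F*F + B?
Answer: 15376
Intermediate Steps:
o(B, F) = B + F**2 (o(B, F) = F**2 + B = B + F**2)
(o(-6, 9) + (47 + 2))**2 = ((-6 + 9**2) + (47 + 2))**2 = ((-6 + 81) + 49)**2 = (75 + 49)**2 = 124**2 = 15376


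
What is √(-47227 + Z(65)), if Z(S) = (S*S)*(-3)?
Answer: I*√59902 ≈ 244.75*I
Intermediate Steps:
Z(S) = -3*S² (Z(S) = S²*(-3) = -3*S²)
√(-47227 + Z(65)) = √(-47227 - 3*65²) = √(-47227 - 3*4225) = √(-47227 - 12675) = √(-59902) = I*√59902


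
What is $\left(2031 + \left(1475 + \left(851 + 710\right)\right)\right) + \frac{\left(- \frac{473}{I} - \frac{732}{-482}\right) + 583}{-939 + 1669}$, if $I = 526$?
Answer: $\frac{468970008161}{92539180} \approx 5067.8$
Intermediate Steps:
$\left(2031 + \left(1475 + \left(851 + 710\right)\right)\right) + \frac{\left(- \frac{473}{I} - \frac{732}{-482}\right) + 583}{-939 + 1669} = \left(2031 + \left(1475 + \left(851 + 710\right)\right)\right) + \frac{\left(- \frac{473}{526} - \frac{732}{-482}\right) + 583}{-939 + 1669} = \left(2031 + \left(1475 + 1561\right)\right) + \frac{\left(\left(-473\right) \frac{1}{526} - - \frac{366}{241}\right) + 583}{730} = \left(2031 + 3036\right) + \left(\left(- \frac{473}{526} + \frac{366}{241}\right) + 583\right) \frac{1}{730} = 5067 + \left(\frac{78523}{126766} + 583\right) \frac{1}{730} = 5067 + \frac{73983101}{126766} \cdot \frac{1}{730} = 5067 + \frac{73983101}{92539180} = \frac{468970008161}{92539180}$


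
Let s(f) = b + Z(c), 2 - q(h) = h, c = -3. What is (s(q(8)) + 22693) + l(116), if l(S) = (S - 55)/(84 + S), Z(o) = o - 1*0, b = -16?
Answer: 4534861/200 ≈ 22674.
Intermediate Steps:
Z(o) = o (Z(o) = o + 0 = o)
q(h) = 2 - h
s(f) = -19 (s(f) = -16 - 3 = -19)
l(S) = (-55 + S)/(84 + S)
(s(q(8)) + 22693) + l(116) = (-19 + 22693) + (-55 + 116)/(84 + 116) = 22674 + 61/200 = 4534861/200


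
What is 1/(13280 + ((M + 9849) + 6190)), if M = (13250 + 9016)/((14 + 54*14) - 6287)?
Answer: 613/17970073 ≈ 3.4112e-5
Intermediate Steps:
M = -2474/613 (M = 22266/((14 + 756) - 6287) = 22266/(770 - 6287) = 22266/(-5517) = 22266*(-1/5517) = -2474/613 ≈ -4.0359)
1/(13280 + ((M + 9849) + 6190)) = 1/(13280 + ((-2474/613 + 9849) + 6190)) = 1/(13280 + (6034963/613 + 6190)) = 1/(13280 + 9829433/613) = 1/(17970073/613) = 613/17970073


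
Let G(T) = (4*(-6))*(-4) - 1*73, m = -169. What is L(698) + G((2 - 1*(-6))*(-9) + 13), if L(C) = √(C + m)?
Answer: 46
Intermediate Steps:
L(C) = √(-169 + C) (L(C) = √(C - 169) = √(-169 + C))
G(T) = 23 (G(T) = -24*(-4) - 73 = 96 - 73 = 23)
L(698) + G((2 - 1*(-6))*(-9) + 13) = √(-169 + 698) + 23 = √529 + 23 = 23 + 23 = 46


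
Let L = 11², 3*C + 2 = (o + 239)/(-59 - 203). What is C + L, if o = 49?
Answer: 47147/393 ≈ 119.97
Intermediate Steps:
C = -406/393 (C = -⅔ + ((49 + 239)/(-59 - 203))/3 = -⅔ + (288/(-262))/3 = -⅔ + (288*(-1/262))/3 = -⅔ + (⅓)*(-144/131) = -⅔ - 48/131 = -406/393 ≈ -1.0331)
L = 121
C + L = -406/393 + 121 = 47147/393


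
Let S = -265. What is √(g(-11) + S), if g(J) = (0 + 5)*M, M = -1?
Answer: 3*I*√30 ≈ 16.432*I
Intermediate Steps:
g(J) = -5 (g(J) = (0 + 5)*(-1) = 5*(-1) = -5)
√(g(-11) + S) = √(-5 - 265) = √(-270) = 3*I*√30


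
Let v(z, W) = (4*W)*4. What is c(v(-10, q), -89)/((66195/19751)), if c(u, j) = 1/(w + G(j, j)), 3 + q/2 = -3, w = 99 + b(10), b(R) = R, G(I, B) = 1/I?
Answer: 1757839/642091500 ≈ 0.0027377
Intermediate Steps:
w = 109 (w = 99 + 10 = 109)
q = -12 (q = -6 + 2*(-3) = -6 - 6 = -12)
v(z, W) = 16*W
c(u, j) = 1/(109 + 1/j)
c(v(-10, q), -89)/((66195/19751)) = (-89/(1 + 109*(-89)))/((66195/19751)) = (-89/(1 - 9701))/((66195*(1/19751))) = (-89/(-9700))/(66195/19751) = -89*(-1/9700)*(19751/66195) = (89/9700)*(19751/66195) = 1757839/642091500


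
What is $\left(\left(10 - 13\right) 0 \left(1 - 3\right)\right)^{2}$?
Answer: $0$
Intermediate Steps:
$\left(\left(10 - 13\right) 0 \left(1 - 3\right)\right)^{2} = \left(- 3 \cdot 0 \left(-2\right)\right)^{2} = \left(\left(-3\right) 0\right)^{2} = 0^{2} = 0$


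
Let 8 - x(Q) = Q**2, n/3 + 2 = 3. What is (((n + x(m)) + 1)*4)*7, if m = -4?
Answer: -112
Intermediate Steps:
n = 3 (n = -6 + 3*3 = -6 + 9 = 3)
x(Q) = 8 - Q**2
(((n + x(m)) + 1)*4)*7 = (((3 + (8 - 1*(-4)**2)) + 1)*4)*7 = (((3 + (8 - 1*16)) + 1)*4)*7 = (((3 + (8 - 16)) + 1)*4)*7 = (((3 - 8) + 1)*4)*7 = ((-5 + 1)*4)*7 = -4*4*7 = -16*7 = -112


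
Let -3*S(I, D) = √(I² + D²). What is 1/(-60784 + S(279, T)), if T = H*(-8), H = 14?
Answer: -547056/33252161519 + 3*√90385/33252161519 ≈ -1.6425e-5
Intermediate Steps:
T = -112 (T = 14*(-8) = -112)
S(I, D) = -√(D² + I²)/3 (S(I, D) = -√(I² + D²)/3 = -√(D² + I²)/3)
1/(-60784 + S(279, T)) = 1/(-60784 - √((-112)² + 279²)/3) = 1/(-60784 - √(12544 + 77841)/3) = 1/(-60784 - √90385/3)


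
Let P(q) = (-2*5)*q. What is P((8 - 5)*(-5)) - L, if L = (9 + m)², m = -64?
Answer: -2875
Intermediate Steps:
L = 3025 (L = (9 - 64)² = (-55)² = 3025)
P(q) = -10*q
P((8 - 5)*(-5)) - L = -10*(8 - 5)*(-5) - 1*3025 = -30*(-5) - 3025 = -10*(-15) - 3025 = 150 - 3025 = -2875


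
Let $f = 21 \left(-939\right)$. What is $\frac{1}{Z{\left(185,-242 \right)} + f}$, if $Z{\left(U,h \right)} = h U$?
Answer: $- \frac{1}{64489} \approx -1.5507 \cdot 10^{-5}$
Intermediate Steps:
$Z{\left(U,h \right)} = U h$
$f = -19719$
$\frac{1}{Z{\left(185,-242 \right)} + f} = \frac{1}{185 \left(-242\right) - 19719} = \frac{1}{-44770 - 19719} = \frac{1}{-64489} = - \frac{1}{64489}$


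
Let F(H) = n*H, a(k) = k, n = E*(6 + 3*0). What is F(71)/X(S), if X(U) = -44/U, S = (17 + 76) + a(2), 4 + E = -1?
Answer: 101175/22 ≈ 4598.9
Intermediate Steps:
E = -5 (E = -4 - 1 = -5)
n = -30 (n = -5*(6 + 3*0) = -5*(6 + 0) = -5*6 = -30)
S = 95 (S = (17 + 76) + 2 = 93 + 2 = 95)
F(H) = -30*H
F(71)/X(S) = (-30*71)/((-44/95)) = -2130/((-44*1/95)) = -2130/(-44/95) = -2130*(-95/44) = 101175/22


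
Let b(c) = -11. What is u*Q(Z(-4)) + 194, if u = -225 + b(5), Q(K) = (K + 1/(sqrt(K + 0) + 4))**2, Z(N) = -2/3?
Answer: 4*(-8063*I + 1156*sqrt(6))/(9*(-23*I + 4*sqrt(6))) ≈ 151.6 - 9.8659*I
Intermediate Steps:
Z(N) = -2/3 (Z(N) = -2*1/3 = -2/3)
Q(K) = (K + 1/(4 + sqrt(K)))**2 (Q(K) = (K + 1/(sqrt(K) + 4))**2 = (K + 1/(4 + sqrt(K)))**2)
u = -236 (u = -225 - 11 = -236)
u*Q(Z(-4)) + 194 = -236*(1 + (-2/3)**(3/2) + 4*(-2/3))**2/(4 + sqrt(-2/3))**2 + 194 = -236*(1 - 2*I*sqrt(6)/9 - 8/3)**2/(4 + I*sqrt(6)/3)**2 + 194 = -236*(-5/3 - 2*I*sqrt(6)/9)**2/(4 + I*sqrt(6)/3)**2 + 194 = 194 - 236*(-5/3 - 2*I*sqrt(6)/9)**2/(4 + I*sqrt(6)/3)**2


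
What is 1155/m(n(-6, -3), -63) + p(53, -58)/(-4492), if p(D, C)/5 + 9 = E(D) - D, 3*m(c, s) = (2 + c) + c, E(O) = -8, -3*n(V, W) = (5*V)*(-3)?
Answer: -1943060/32567 ≈ -59.663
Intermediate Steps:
n(V, W) = 5*V (n(V, W) = -5*V*(-3)/3 = -(-5)*V = 5*V)
m(c, s) = 2/3 + 2*c/3 (m(c, s) = ((2 + c) + c)/3 = (2 + 2*c)/3 = 2/3 + 2*c/3)
p(D, C) = -85 - 5*D (p(D, C) = -45 + 5*(-8 - D) = -45 + (-40 - 5*D) = -85 - 5*D)
1155/m(n(-6, -3), -63) + p(53, -58)/(-4492) = 1155/(2/3 + 2*(5*(-6))/3) + (-85 - 5*53)/(-4492) = 1155/(2/3 + (2/3)*(-30)) + (-85 - 265)*(-1/4492) = 1155/(2/3 - 20) - 350*(-1/4492) = 1155/(-58/3) + 175/2246 = 1155*(-3/58) + 175/2246 = -3465/58 + 175/2246 = -1943060/32567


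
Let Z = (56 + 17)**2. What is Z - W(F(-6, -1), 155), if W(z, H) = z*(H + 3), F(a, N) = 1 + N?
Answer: 5329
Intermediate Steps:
W(z, H) = z*(3 + H)
Z = 5329 (Z = 73**2 = 5329)
Z - W(F(-6, -1), 155) = 5329 - (1 - 1)*(3 + 155) = 5329 - 0*158 = 5329 - 1*0 = 5329 + 0 = 5329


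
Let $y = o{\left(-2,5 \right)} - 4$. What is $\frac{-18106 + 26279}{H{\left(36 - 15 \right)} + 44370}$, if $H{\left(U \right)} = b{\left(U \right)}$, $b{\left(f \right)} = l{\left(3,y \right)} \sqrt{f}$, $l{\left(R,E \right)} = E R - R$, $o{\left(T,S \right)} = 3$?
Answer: $\frac{20146445}{109372008} + \frac{8173 \sqrt{21}}{328116024} \approx 0.18432$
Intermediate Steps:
$y = -1$ ($y = 3 - 4 = -1$)
$l{\left(R,E \right)} = - R + E R$
$b{\left(f \right)} = - 6 \sqrt{f}$ ($b{\left(f \right)} = 3 \left(-1 - 1\right) \sqrt{f} = 3 \left(-2\right) \sqrt{f} = - 6 \sqrt{f}$)
$H{\left(U \right)} = - 6 \sqrt{U}$
$\frac{-18106 + 26279}{H{\left(36 - 15 \right)} + 44370} = \frac{-18106 + 26279}{- 6 \sqrt{36 - 15} + 44370} = \frac{8173}{- 6 \sqrt{21} + 44370} = \frac{8173}{44370 - 6 \sqrt{21}}$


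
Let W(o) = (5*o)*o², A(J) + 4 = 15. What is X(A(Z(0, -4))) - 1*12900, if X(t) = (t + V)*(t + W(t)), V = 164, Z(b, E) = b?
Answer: 1153650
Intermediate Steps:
A(J) = 11 (A(J) = -4 + 15 = 11)
W(o) = 5*o³
X(t) = (164 + t)*(t + 5*t³) (X(t) = (t + 164)*(t + 5*t³) = (164 + t)*(t + 5*t³))
X(A(Z(0, -4))) - 1*12900 = 11*(164 + 11 + 5*11³ + 820*11²) - 1*12900 = 11*(164 + 11 + 5*1331 + 820*121) - 12900 = 11*(164 + 11 + 6655 + 99220) - 12900 = 11*106050 - 12900 = 1166550 - 12900 = 1153650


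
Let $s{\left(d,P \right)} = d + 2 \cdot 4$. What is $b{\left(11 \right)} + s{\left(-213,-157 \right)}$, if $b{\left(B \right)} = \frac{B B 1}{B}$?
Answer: $-194$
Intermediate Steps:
$s{\left(d,P \right)} = 8 + d$ ($s{\left(d,P \right)} = d + 8 = 8 + d$)
$b{\left(B \right)} = B$ ($b{\left(B \right)} = \frac{B^{2} \cdot 1}{B} = \frac{B^{2}}{B} = B$)
$b{\left(11 \right)} + s{\left(-213,-157 \right)} = 11 + \left(8 - 213\right) = 11 - 205 = -194$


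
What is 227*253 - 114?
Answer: 57317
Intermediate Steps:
227*253 - 114 = 57431 - 114 = 57317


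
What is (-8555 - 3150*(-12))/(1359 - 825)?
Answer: 29245/534 ≈ 54.766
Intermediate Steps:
(-8555 - 3150*(-12))/(1359 - 825) = (-8555 + 37800)/534 = 29245*(1/534) = 29245/534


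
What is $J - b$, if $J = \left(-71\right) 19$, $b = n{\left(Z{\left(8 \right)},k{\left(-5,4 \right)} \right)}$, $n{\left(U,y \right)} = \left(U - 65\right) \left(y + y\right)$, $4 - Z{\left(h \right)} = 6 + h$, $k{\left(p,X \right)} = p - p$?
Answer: $-1349$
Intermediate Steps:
$k{\left(p,X \right)} = 0$
$Z{\left(h \right)} = -2 - h$ ($Z{\left(h \right)} = 4 - \left(6 + h\right) = -2 - h$)
$n{\left(U,y \right)} = 2 y \left(-65 + U\right)$ ($n{\left(U,y \right)} = \left(-65 + U\right) 2 y = 2 y \left(-65 + U\right)$)
$b = 0$ ($b = 2 \cdot 0 \left(-65 - 10\right) = 2 \cdot 0 \left(-75\right) = 0$)
$J = -1349$
$J - b = -1349 - 0 = -1349 + 0 = -1349$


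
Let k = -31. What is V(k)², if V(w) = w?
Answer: 961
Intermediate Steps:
V(k)² = (-31)² = 961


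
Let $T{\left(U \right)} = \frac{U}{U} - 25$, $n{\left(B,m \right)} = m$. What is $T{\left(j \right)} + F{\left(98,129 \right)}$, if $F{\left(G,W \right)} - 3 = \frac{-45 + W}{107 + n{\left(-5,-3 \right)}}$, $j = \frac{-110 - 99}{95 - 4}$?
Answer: $- \frac{525}{26} \approx -20.192$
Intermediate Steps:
$j = - \frac{209}{91} \approx -2.2967$
$F{\left(G,W \right)} = \frac{267}{104} + \frac{W}{104}$ ($F{\left(G,W \right)} = 3 + \frac{-45 + W}{107 - 3} = 3 + \frac{-45 + W}{104} = 3 + \left(-45 + W\right) \frac{1}{104} = 3 + \left(- \frac{45}{104} + \frac{W}{104}\right) = \frac{267}{104} + \frac{W}{104}$)
$T{\left(U \right)} = -24$ ($T{\left(U \right)} = 1 - 25 = -24$)
$T{\left(j \right)} + F{\left(98,129 \right)} = -24 + \left(\frac{267}{104} + \frac{1}{104} \cdot 129\right) = -24 + \left(\frac{267}{104} + \frac{129}{104}\right) = -24 + \frac{99}{26} = - \frac{525}{26}$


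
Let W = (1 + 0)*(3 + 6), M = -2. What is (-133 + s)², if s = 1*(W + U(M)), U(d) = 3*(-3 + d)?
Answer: 19321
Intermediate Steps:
U(d) = -9 + 3*d
W = 9 (W = 1*9 = 9)
s = -6 (s = 1*(9 + (-9 + 3*(-2))) = 1*(9 + (-9 - 6)) = 1*(9 - 15) = 1*(-6) = -6)
(-133 + s)² = (-133 - 6)² = (-139)² = 19321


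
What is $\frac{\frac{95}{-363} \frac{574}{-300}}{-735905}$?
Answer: $- \frac{5453}{8014005450} \approx -6.8043 \cdot 10^{-7}$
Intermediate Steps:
$\frac{\frac{95}{-363} \frac{574}{-300}}{-735905} = 95 \left(- \frac{1}{363}\right) 574 \left(- \frac{1}{300}\right) \left(- \frac{1}{735905}\right) = \left(- \frac{95}{363}\right) \left(- \frac{287}{150}\right) \left(- \frac{1}{735905}\right) = \frac{5453}{10890} \left(- \frac{1}{735905}\right) = - \frac{5453}{8014005450}$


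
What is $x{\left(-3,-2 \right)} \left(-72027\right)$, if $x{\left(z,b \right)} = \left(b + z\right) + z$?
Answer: $576216$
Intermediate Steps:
$x{\left(z,b \right)} = b + 2 z$
$x{\left(-3,-2 \right)} \left(-72027\right) = \left(-2 + 2 \left(-3\right)\right) \left(-72027\right) = \left(-2 - 6\right) \left(-72027\right) = \left(-8\right) \left(-72027\right) = 576216$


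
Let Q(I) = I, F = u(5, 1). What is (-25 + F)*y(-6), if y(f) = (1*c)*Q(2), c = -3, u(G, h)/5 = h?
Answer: 120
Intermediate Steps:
u(G, h) = 5*h
F = 5 (F = 5*1 = 5)
y(f) = -6 (y(f) = (1*(-3))*2 = -3*2 = -6)
(-25 + F)*y(-6) = (-25 + 5)*(-6) = -20*(-6) = 120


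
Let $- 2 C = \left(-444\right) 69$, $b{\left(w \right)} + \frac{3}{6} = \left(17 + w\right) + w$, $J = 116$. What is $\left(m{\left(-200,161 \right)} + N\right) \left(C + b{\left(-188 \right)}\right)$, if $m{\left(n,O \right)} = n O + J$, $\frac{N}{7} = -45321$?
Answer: $- \frac{10450935527}{2} \approx -5.2255 \cdot 10^{9}$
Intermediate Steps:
$N = -317247$ ($N = 7 \left(-45321\right) = -317247$)
$m{\left(n,O \right)} = 116 + O n$ ($m{\left(n,O \right)} = n O + 116 = O n + 116 = 116 + O n$)
$b{\left(w \right)} = \frac{33}{2} + 2 w$ ($b{\left(w \right)} = - \frac{1}{2} + \left(\left(17 + w\right) + w\right) = - \frac{1}{2} + \left(17 + 2 w\right) = \frac{33}{2} + 2 w$)
$C = 15318$ ($C = - \frac{\left(-444\right) 69}{2} = \left(- \frac{1}{2}\right) \left(-30636\right) = 15318$)
$\left(m{\left(-200,161 \right)} + N\right) \left(C + b{\left(-188 \right)}\right) = \left(\left(116 + 161 \left(-200\right)\right) - 317247\right) \left(15318 + \left(\frac{33}{2} + 2 \left(-188\right)\right)\right) = \left(\left(116 - 32200\right) - 317247\right) \left(15318 + \left(\frac{33}{2} - 376\right)\right) = \left(-32084 - 317247\right) \left(15318 - \frac{719}{2}\right) = \left(-349331\right) \frac{29917}{2} = - \frac{10450935527}{2}$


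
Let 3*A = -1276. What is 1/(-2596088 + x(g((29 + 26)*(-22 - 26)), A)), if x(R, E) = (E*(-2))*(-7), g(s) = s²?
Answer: -3/7806128 ≈ -3.8431e-7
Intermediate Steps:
A = -1276/3 (A = (⅓)*(-1276) = -1276/3 ≈ -425.33)
x(R, E) = 14*E (x(R, E) = -2*E*(-7) = 14*E)
1/(-2596088 + x(g((29 + 26)*(-22 - 26)), A)) = 1/(-2596088 + 14*(-1276/3)) = 1/(-2596088 - 17864/3) = 1/(-7806128/3) = -3/7806128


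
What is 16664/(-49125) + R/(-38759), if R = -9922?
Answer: -158461726/1904035875 ≈ -0.083224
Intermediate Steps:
16664/(-49125) + R/(-38759) = 16664/(-49125) - 9922/(-38759) = 16664*(-1/49125) - 9922*(-1/38759) = -16664/49125 + 9922/38759 = -158461726/1904035875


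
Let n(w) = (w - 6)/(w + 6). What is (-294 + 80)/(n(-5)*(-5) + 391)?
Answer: -107/223 ≈ -0.47982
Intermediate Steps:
n(w) = (-6 + w)/(6 + w)
(-294 + 80)/(n(-5)*(-5) + 391) = (-294 + 80)/(((-6 - 5)/(6 - 5))*(-5) + 391) = -214/((-11/1)*(-5) + 391) = -214/((1*(-11))*(-5) + 391) = -214/(-11*(-5) + 391) = -214/(55 + 391) = -214/446 = -214*1/446 = -107/223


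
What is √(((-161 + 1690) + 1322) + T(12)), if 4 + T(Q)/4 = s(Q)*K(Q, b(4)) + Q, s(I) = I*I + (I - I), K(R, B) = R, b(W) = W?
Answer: √9795 ≈ 98.970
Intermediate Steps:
s(I) = I² (s(I) = I² + 0 = I²)
T(Q) = -16 + 4*Q + 4*Q³ (T(Q) = -16 + 4*(Q²*Q + Q) = -16 + 4*(Q³ + Q) = -16 + 4*(Q + Q³) = -16 + (4*Q + 4*Q³) = -16 + 4*Q + 4*Q³)
√(((-161 + 1690) + 1322) + T(12)) = √(((-161 + 1690) + 1322) + (-16 + 4*12 + 4*12³)) = √((1529 + 1322) + (-16 + 48 + 4*1728)) = √(2851 + (-16 + 48 + 6912)) = √(2851 + 6944) = √9795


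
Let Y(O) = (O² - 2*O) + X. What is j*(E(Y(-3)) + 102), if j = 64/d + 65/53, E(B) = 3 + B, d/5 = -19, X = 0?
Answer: 66792/1007 ≈ 66.328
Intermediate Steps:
d = -95 (d = 5*(-19) = -95)
Y(O) = O² - 2*O (Y(O) = (O² - 2*O) + 0 = O² - 2*O)
j = 2783/5035 (j = 64/(-95) + 65/53 = 64*(-1/95) + 65*(1/53) = -64/95 + 65/53 = 2783/5035 ≈ 0.55273)
j*(E(Y(-3)) + 102) = 2783*((3 - 3*(-2 - 3)) + 102)/5035 = 2783*((3 - 3*(-5)) + 102)/5035 = 2783*((3 + 15) + 102)/5035 = 2783*(18 + 102)/5035 = (2783/5035)*120 = 66792/1007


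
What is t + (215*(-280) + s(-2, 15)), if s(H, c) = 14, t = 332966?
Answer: 272780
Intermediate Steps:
t + (215*(-280) + s(-2, 15)) = 332966 + (215*(-280) + 14) = 332966 + (-60200 + 14) = 332966 - 60186 = 272780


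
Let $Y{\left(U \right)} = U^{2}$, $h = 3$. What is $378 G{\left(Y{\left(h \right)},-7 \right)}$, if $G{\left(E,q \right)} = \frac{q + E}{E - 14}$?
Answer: $- \frac{756}{5} \approx -151.2$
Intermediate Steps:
$G{\left(E,q \right)} = \frac{E + q}{-14 + E}$
$378 G{\left(Y{\left(h \right)},-7 \right)} = 378 \frac{3^{2} - 7}{-14 + 3^{2}} = 378 \frac{9 - 7}{-14 + 9} = 378 \frac{1}{-5} \cdot 2 = 378 \left(\left(- \frac{1}{5}\right) 2\right) = 378 \left(- \frac{2}{5}\right) = - \frac{756}{5}$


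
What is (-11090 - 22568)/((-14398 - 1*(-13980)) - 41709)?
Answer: 33658/42127 ≈ 0.79897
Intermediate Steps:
(-11090 - 22568)/((-14398 - 1*(-13980)) - 41709) = -33658/((-14398 + 13980) - 41709) = -33658/(-418 - 41709) = -33658/(-42127) = -33658*(-1/42127) = 33658/42127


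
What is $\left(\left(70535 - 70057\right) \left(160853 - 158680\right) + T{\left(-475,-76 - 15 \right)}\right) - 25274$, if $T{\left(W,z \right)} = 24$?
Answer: $1013444$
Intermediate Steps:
$\left(\left(70535 - 70057\right) \left(160853 - 158680\right) + T{\left(-475,-76 - 15 \right)}\right) - 25274 = \left(\left(70535 - 70057\right) \left(160853 - 158680\right) + 24\right) - 25274 = \left(478 \cdot 2173 + 24\right) - 25274 = \left(1038694 + 24\right) - 25274 = 1038718 - 25274 = 1013444$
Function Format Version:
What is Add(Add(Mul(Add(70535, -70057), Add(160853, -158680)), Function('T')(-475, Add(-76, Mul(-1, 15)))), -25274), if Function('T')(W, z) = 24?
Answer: 1013444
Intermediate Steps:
Add(Add(Mul(Add(70535, -70057), Add(160853, -158680)), Function('T')(-475, Add(-76, Mul(-1, 15)))), -25274) = Add(Add(Mul(Add(70535, -70057), Add(160853, -158680)), 24), -25274) = Add(Add(Mul(478, 2173), 24), -25274) = Add(Add(1038694, 24), -25274) = Add(1038718, -25274) = 1013444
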